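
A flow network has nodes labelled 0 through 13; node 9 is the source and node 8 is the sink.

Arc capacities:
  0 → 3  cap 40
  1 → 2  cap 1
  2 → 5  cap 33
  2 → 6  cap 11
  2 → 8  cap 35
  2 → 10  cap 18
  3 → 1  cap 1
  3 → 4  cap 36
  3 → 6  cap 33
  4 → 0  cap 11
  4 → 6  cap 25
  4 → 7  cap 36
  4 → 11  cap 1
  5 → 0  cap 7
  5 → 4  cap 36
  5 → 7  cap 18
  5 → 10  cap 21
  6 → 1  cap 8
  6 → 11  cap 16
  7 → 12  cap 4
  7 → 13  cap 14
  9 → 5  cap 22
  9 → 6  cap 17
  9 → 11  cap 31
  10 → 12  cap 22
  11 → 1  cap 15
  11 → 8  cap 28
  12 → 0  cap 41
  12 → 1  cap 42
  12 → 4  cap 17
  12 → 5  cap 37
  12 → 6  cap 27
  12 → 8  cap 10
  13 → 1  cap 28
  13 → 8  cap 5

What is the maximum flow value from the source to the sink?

augment #1: 9→11→8 bottleneck 28, total now 28
augment #2: 9→5→7→12→8 bottleneck 4, total now 32
augment #3: 9→5→7→13→8 bottleneck 5, total now 37
augment #4: 9→5→10→12→8 bottleneck 6, total now 43
augment #5: 9→6→1→2→8 bottleneck 1, total now 44

Maximum flow value: 44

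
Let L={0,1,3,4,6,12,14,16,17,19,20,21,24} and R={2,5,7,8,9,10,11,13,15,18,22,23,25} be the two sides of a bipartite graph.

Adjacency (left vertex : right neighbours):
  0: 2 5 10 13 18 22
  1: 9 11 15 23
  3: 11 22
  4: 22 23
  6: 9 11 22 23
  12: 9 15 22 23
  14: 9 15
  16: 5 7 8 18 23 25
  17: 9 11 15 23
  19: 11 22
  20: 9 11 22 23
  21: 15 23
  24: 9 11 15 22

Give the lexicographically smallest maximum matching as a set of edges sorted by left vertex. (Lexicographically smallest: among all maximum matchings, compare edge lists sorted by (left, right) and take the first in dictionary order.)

Lex-smallest maximum matching: {(0,2), (1,9), (3,11), (4,22), (6,23), (12,15), (16,5)}

|M| = 7 (so the lex-smallest maximum matching has 7 edges)
process left vertices in ascending order; for each, take the smallest-labelled available neighbour that still permits 7 edges overall, or leave it unmatched if none does
lex-smallest matching: {0-2, 1-9, 3-11, 4-22, 6-23, 12-15, 16-5}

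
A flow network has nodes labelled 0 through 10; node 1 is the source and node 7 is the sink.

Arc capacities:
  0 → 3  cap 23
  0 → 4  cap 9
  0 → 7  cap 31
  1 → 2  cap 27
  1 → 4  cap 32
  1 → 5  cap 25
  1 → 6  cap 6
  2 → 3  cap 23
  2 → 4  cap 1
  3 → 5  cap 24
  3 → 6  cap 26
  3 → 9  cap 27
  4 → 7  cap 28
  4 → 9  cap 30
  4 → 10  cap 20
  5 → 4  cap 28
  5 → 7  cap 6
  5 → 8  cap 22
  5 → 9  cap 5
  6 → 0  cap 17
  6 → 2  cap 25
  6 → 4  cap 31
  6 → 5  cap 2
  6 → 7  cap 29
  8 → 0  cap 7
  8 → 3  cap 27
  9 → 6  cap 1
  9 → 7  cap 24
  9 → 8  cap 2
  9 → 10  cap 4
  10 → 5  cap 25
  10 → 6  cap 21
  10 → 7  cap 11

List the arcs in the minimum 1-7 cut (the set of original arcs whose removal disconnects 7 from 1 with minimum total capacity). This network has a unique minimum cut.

augment #1: 1→4→7 push 28
augment #2: 1→5→7 push 6
augment #3: 1→6→7 push 6
augment #4: 1→4→9→7 push 4
augment #5: 1→5→9→7 push 5
augment #6: 1→2→3→6→7 push 23
augment #7: 1→2→4→9→7 push 1
augment #8: 1→5→4→9→7 push 14
max flow = 87; residual-reachable set from 1 gives S-side
cut edges (S→T): {(1,4), (1,5), (1,6), (2,3), (2,4)} total cap 87

Min-cut arcs: {(1,4), (1,5), (1,6), (2,3), (2,4)} (total capacity 87)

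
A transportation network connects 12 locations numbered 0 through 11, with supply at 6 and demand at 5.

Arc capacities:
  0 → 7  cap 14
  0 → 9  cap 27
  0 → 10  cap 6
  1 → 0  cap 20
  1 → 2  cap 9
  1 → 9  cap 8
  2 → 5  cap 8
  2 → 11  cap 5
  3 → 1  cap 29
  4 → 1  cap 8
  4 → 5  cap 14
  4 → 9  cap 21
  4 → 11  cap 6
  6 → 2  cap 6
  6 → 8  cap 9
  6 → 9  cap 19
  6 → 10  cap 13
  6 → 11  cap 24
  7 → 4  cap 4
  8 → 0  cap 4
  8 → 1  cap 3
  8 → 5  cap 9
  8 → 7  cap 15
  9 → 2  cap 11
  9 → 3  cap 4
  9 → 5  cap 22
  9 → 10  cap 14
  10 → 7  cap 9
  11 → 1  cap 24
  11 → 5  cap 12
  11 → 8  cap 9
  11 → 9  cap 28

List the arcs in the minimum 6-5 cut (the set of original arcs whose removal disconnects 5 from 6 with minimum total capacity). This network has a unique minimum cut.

augment #1: 6→2→5 push 6
augment #2: 6→8→5 push 9
augment #3: 6→9→5 push 19
augment #4: 6→11→5 push 12
augment #5: 6→11→9→5 push 3
augment #6: 6→10→7→4→5 push 4
augment #7: 6→11→1→2→5 push 2
max flow = 55; residual-reachable set from 6 gives S-side
cut edges (S→T): {(2,5), (7,4), (8,5), (9,5), (11,5)} total cap 55

Min-cut arcs: {(2,5), (7,4), (8,5), (9,5), (11,5)} (total capacity 55)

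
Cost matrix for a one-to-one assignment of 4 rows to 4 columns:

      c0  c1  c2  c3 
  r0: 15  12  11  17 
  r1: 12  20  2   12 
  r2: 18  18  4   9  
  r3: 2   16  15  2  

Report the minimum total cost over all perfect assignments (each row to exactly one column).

optimal assignment: row0→col1 (cost 12), row1→col2 (cost 2), row2→col3 (cost 9), row3→col0 (cost 2)
total = 12 + 2 + 9 + 2 = 25

Minimum assignment cost: 25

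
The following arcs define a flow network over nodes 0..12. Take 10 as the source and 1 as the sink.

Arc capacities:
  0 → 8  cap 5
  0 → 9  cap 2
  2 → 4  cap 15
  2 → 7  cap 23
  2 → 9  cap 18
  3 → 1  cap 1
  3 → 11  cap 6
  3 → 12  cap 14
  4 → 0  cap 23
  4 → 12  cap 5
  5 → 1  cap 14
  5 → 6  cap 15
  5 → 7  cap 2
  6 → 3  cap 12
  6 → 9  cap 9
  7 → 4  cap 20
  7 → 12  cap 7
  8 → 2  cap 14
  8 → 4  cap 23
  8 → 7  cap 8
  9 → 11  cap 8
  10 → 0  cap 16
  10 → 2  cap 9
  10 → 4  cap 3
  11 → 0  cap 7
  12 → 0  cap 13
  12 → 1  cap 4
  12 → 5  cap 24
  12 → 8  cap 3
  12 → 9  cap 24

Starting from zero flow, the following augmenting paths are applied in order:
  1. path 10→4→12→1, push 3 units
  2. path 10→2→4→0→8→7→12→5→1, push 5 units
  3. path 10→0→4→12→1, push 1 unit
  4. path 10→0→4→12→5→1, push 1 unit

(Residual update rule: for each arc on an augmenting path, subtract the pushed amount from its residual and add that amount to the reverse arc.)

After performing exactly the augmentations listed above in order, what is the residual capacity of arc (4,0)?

Residual capacity of (4,0): 20

after path 1 (10→4→12→1, push 3): res(4,0)=23
after path 2 (10→2→4→0→8→7→12→5→1, push 5): res(4,0)=18
after path 3 (10→0→4→12→1, push 1): res(4,0)=19
after path 4 (10→0→4→12→5→1, push 1): res(4,0)=20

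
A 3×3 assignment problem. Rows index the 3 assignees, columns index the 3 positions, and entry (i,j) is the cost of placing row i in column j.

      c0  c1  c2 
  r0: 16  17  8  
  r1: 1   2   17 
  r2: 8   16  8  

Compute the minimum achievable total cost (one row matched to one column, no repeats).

Minimum assignment cost: 18

optimal assignment: row0→col2 (cost 8), row1→col1 (cost 2), row2→col0 (cost 8)
total = 8 + 2 + 8 = 18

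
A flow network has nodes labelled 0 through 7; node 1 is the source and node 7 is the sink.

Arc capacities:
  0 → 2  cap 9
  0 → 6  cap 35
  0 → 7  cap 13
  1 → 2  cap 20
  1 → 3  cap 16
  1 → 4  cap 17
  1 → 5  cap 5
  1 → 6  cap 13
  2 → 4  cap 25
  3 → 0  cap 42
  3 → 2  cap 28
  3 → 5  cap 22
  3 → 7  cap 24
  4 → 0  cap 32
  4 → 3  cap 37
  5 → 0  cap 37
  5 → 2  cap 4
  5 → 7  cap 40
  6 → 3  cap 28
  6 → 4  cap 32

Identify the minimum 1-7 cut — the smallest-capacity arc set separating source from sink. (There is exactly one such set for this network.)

augment #1: 1→3→7 push 16
augment #2: 1→5→7 push 5
augment #3: 1→4→0→7 push 13
augment #4: 1→4→3→7 push 4
augment #5: 1→6→3→7 push 4
augment #6: 1→6→3→5→7 push 9
augment #7: 1→2→4→3→5→7 push 13
max flow = 64; residual-reachable set from 1 gives S-side
cut edges (S→T): {(0,7), (1,5), (3,5), (3,7)} total cap 64

Min-cut arcs: {(0,7), (1,5), (3,5), (3,7)} (total capacity 64)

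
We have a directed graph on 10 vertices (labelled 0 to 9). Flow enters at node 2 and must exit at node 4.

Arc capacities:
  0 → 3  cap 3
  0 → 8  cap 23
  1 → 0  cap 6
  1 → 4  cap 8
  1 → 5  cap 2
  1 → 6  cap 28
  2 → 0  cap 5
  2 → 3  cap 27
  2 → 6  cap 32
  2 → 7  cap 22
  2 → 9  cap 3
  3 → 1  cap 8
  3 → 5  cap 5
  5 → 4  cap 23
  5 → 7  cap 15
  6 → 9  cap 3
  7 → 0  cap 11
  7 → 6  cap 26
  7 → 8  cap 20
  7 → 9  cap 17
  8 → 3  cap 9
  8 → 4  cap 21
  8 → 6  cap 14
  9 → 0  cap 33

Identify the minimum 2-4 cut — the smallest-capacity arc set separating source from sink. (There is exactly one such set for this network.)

Min-cut arcs: {(3,1), (3,5), (8,4)} (total capacity 34)

augment #1: 2→0→8→4 push 5
augment #2: 2→3→1→4 push 8
augment #3: 2→3→5→4 push 5
augment #4: 2→7→8→4 push 16
max flow = 34; residual-reachable set from 2 gives S-side
cut edges (S→T): {(3,1), (3,5), (8,4)} total cap 34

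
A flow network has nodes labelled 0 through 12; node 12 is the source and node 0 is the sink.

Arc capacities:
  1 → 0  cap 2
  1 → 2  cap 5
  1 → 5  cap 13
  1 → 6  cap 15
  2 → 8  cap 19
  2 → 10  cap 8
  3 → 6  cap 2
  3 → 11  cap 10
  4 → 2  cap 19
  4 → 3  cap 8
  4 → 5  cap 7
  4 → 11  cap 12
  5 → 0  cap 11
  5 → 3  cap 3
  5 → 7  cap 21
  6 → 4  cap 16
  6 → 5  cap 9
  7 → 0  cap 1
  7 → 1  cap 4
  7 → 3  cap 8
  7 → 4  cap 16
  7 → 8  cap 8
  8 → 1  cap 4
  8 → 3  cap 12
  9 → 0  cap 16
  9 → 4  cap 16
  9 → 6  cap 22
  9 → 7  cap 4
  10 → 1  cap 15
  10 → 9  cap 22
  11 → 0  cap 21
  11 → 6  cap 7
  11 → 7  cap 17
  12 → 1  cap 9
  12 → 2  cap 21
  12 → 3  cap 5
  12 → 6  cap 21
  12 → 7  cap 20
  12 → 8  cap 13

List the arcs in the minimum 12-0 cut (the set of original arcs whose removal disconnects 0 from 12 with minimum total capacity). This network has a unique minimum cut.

Min-cut arcs: {(1,0), (2,10), (5,0), (7,0), (11,0)} (total capacity 43)

augment #1: 12→1→0 push 2
augment #2: 12→7→0 push 1
augment #3: 12→1→5→0 push 7
augment #4: 12→3→11→0 push 5
augment #5: 12→6→5→0 push 4
augment #6: 12→2→10→9→0 push 8
augment #7: 12→6→4→11→0 push 12
augment #8: 12→7→3→11→0 push 4
max flow = 43; residual-reachable set from 12 gives S-side
cut edges (S→T): {(1,0), (2,10), (5,0), (7,0), (11,0)} total cap 43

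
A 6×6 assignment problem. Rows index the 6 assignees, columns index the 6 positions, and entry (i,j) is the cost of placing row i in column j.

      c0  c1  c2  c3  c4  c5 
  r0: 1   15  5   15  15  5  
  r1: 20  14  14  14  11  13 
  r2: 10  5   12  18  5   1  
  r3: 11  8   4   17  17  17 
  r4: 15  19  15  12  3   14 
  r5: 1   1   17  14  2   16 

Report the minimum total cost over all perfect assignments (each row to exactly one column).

optimal assignment: row0→col0 (cost 1), row1→col3 (cost 14), row2→col5 (cost 1), row3→col2 (cost 4), row4→col4 (cost 3), row5→col1 (cost 1)
total = 1 + 14 + 1 + 4 + 3 + 1 = 24

Minimum assignment cost: 24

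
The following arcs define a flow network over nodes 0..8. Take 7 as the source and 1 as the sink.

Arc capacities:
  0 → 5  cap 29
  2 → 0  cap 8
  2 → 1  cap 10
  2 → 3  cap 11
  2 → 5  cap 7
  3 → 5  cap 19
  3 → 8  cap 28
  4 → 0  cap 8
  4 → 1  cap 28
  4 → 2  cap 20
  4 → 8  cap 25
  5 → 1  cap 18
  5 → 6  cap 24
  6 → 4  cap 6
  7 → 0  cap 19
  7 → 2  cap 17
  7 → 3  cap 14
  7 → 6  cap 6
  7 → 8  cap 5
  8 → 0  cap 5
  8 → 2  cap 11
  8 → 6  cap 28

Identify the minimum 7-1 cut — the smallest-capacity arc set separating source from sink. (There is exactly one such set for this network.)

augment #1: 7→2→1 push 10
augment #2: 7→0→5→1 push 18
augment #3: 7→6→4→1 push 6
max flow = 34; residual-reachable set from 7 gives S-side
cut edges (S→T): {(2,1), (5,1), (6,4)} total cap 34

Min-cut arcs: {(2,1), (5,1), (6,4)} (total capacity 34)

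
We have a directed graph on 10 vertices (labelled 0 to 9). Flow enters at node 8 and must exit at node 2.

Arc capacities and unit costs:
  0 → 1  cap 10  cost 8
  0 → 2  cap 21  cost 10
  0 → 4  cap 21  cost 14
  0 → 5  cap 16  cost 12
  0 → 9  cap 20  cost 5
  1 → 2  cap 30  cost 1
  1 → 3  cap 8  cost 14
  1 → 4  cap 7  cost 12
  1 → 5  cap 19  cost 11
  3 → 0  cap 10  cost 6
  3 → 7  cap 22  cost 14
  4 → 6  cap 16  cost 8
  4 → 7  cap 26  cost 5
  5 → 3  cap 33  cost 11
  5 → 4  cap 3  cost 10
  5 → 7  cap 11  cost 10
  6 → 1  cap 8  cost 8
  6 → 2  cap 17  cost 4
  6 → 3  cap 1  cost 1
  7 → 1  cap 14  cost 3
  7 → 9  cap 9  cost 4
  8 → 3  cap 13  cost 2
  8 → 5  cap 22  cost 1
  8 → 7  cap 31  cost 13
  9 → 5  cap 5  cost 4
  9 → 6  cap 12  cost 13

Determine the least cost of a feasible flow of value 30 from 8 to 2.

Minimum cost for 30 units: 557

shortest-cost path #1: 8→5→7→1→2 push 11 @ unit cost 15 (adds 165)
shortest-cost path #2: 8→7→1→2 push 3 @ unit cost 17 (adds 51)
shortest-cost path #3: 8→3→0→1→2 push 10 @ unit cost 17 (adds 170)
shortest-cost path #4: 8→5→4→6→2 push 3 @ unit cost 23 (adds 69)
shortest-cost path #5: 8→7→9→6→2 push 3 @ unit cost 34 (adds 102)
total cost = 557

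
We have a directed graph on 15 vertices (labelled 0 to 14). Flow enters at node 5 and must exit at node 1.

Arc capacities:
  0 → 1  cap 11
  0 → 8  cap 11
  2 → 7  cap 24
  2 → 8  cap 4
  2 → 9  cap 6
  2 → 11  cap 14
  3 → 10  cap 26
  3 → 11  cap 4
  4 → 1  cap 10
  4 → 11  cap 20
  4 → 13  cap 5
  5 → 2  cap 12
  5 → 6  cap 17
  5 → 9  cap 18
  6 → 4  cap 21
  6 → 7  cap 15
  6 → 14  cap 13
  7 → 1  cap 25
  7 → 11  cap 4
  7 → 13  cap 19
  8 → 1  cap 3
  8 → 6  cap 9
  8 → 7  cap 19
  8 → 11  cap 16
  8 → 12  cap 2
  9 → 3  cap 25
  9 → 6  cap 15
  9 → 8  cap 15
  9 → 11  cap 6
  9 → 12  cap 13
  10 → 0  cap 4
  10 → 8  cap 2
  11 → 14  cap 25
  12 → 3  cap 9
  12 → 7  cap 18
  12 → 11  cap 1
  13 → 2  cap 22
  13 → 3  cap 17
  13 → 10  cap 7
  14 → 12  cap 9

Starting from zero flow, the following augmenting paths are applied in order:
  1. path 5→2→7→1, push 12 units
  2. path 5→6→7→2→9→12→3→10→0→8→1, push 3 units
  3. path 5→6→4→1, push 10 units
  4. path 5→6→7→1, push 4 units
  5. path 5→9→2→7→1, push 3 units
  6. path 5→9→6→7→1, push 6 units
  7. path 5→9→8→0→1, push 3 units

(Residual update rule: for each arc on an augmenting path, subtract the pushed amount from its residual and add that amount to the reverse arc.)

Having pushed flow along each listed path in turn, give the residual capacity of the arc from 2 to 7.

after path 1 (5→2→7→1, push 12): res(2,7)=12
after path 2 (5→6→7→2→9→12→3→10→0→8→1, push 3): res(2,7)=15
after path 3 (5→6→4→1, push 10): res(2,7)=15
after path 4 (5→6→7→1, push 4): res(2,7)=15
after path 5 (5→9→2→7→1, push 3): res(2,7)=12
after path 6 (5→9→6→7→1, push 6): res(2,7)=12
after path 7 (5→9→8→0→1, push 3): res(2,7)=12

Residual capacity of (2,7): 12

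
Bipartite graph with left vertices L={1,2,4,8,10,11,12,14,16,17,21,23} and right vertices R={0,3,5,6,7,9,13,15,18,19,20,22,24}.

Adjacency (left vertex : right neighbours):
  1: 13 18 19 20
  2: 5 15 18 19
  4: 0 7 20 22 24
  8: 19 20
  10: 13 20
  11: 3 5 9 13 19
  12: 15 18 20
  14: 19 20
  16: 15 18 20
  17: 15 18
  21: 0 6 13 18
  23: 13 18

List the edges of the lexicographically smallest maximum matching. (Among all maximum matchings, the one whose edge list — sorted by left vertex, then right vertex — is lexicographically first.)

|M| = 9 (so the lex-smallest maximum matching has 9 edges)
process left vertices in ascending order; for each, take the smallest-labelled available neighbour that still permits 9 edges overall, or leave it unmatched if none does
lex-smallest matching: {1-13, 2-5, 4-0, 8-19, 10-20, 11-3, 12-15, 16-18, 21-6}

Lex-smallest maximum matching: {(1,13), (2,5), (4,0), (8,19), (10,20), (11,3), (12,15), (16,18), (21,6)}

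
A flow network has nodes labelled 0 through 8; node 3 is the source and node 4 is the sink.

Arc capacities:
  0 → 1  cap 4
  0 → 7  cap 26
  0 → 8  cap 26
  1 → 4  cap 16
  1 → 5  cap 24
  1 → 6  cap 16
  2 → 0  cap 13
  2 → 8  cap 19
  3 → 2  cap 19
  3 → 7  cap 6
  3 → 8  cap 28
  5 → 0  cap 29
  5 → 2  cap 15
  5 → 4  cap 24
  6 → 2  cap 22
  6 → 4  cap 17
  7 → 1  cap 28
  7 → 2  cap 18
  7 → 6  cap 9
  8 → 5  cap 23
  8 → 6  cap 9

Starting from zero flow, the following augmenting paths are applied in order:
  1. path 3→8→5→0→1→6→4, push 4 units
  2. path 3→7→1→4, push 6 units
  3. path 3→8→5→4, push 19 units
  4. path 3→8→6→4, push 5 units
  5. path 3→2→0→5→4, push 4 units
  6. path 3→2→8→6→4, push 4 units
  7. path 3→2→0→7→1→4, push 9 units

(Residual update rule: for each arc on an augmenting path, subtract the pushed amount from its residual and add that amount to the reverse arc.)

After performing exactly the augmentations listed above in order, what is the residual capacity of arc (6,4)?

after path 1 (3→8→5→0→1→6→4, push 4): res(6,4)=13
after path 2 (3→7→1→4, push 6): res(6,4)=13
after path 3 (3→8→5→4, push 19): res(6,4)=13
after path 4 (3→8→6→4, push 5): res(6,4)=8
after path 5 (3→2→0→5→4, push 4): res(6,4)=8
after path 6 (3→2→8→6→4, push 4): res(6,4)=4
after path 7 (3→2→0→7→1→4, push 9): res(6,4)=4

Residual capacity of (6,4): 4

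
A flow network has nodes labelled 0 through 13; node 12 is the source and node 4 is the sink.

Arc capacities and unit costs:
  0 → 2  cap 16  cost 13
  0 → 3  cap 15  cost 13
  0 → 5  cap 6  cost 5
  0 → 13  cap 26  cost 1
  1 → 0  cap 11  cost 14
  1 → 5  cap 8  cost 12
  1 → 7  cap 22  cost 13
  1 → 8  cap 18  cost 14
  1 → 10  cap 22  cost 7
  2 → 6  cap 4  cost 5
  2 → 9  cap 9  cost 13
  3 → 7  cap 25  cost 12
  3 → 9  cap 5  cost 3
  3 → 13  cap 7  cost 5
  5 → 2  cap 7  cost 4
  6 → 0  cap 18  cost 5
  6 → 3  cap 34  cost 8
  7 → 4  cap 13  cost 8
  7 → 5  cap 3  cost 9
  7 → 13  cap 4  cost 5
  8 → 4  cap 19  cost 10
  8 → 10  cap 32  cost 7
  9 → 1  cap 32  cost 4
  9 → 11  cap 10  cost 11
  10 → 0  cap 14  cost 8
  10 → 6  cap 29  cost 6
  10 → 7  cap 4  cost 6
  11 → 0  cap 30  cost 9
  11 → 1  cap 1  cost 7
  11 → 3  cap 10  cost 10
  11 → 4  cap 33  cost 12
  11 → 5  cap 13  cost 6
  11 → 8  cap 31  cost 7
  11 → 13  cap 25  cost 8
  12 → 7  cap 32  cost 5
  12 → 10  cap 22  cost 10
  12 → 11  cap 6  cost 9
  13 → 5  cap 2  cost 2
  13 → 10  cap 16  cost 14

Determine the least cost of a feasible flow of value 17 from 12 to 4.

Minimum cost for 17 units: 253

shortest-cost path #1: 12→7→4 push 13 @ unit cost 13 (adds 169)
shortest-cost path #2: 12→11→4 push 4 @ unit cost 21 (adds 84)
total cost = 253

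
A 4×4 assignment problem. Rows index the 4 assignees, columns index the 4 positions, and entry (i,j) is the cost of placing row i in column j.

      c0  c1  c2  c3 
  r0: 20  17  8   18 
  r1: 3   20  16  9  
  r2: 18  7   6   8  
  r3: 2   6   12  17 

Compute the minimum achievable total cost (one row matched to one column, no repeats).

Minimum assignment cost: 25

optimal assignment: row0→col2 (cost 8), row1→col0 (cost 3), row2→col3 (cost 8), row3→col1 (cost 6)
total = 8 + 3 + 8 + 6 = 25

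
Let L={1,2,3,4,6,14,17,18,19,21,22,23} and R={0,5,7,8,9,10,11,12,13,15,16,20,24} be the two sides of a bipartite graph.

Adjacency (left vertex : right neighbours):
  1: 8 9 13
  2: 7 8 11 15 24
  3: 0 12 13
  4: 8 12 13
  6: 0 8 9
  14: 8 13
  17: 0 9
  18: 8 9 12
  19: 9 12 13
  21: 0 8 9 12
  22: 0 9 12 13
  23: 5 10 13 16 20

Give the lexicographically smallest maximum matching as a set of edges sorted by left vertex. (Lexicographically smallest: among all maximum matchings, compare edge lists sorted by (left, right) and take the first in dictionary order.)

Lex-smallest maximum matching: {(1,8), (2,7), (3,0), (4,12), (6,9), (14,13), (23,5)}

|M| = 7 (so the lex-smallest maximum matching has 7 edges)
process left vertices in ascending order; for each, take the smallest-labelled available neighbour that still permits 7 edges overall, or leave it unmatched if none does
lex-smallest matching: {1-8, 2-7, 3-0, 4-12, 6-9, 14-13, 23-5}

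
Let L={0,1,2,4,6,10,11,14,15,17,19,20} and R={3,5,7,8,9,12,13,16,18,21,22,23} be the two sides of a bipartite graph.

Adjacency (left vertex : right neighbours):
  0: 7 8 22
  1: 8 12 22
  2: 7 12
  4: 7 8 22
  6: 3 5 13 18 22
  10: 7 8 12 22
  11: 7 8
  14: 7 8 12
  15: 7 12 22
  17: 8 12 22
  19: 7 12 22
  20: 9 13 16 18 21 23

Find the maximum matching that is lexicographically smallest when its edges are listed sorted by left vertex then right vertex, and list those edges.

Lex-smallest maximum matching: {(0,7), (1,8), (2,12), (4,22), (6,3), (20,9)}

|M| = 6 (so the lex-smallest maximum matching has 6 edges)
process left vertices in ascending order; for each, take the smallest-labelled available neighbour that still permits 6 edges overall, or leave it unmatched if none does
lex-smallest matching: {0-7, 1-8, 2-12, 4-22, 6-3, 20-9}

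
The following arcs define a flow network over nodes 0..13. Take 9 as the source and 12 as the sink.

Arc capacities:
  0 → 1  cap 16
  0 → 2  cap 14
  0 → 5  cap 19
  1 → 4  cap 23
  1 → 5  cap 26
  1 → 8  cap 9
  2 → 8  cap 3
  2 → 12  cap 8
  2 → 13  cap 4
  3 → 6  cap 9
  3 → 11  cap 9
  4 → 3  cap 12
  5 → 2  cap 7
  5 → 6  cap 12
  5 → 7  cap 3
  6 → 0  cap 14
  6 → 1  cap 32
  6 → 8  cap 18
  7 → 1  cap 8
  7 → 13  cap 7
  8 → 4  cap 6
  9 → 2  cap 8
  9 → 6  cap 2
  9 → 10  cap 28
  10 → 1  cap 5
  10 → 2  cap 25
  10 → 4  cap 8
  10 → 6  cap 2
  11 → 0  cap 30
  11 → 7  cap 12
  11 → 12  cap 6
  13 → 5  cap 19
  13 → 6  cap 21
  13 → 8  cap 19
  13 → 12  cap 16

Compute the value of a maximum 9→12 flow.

augment #1: 9→2→12 bottleneck 8, total now 8
augment #2: 9→10→2→13→12 bottleneck 4, total now 12
augment #3: 9→10→4→3→11→12 bottleneck 6, total now 18
augment #4: 9→6→0→5→7→13→12 bottleneck 2, total now 20
augment #5: 9→10→1→5→7→13→12 bottleneck 1, total now 21
augment #6: 9→10→4→3→11→7→13→12 bottleneck 2, total now 23
augment #7: 9→10→1→4→3→11→7→13→12 bottleneck 1, total now 24

Maximum flow value: 24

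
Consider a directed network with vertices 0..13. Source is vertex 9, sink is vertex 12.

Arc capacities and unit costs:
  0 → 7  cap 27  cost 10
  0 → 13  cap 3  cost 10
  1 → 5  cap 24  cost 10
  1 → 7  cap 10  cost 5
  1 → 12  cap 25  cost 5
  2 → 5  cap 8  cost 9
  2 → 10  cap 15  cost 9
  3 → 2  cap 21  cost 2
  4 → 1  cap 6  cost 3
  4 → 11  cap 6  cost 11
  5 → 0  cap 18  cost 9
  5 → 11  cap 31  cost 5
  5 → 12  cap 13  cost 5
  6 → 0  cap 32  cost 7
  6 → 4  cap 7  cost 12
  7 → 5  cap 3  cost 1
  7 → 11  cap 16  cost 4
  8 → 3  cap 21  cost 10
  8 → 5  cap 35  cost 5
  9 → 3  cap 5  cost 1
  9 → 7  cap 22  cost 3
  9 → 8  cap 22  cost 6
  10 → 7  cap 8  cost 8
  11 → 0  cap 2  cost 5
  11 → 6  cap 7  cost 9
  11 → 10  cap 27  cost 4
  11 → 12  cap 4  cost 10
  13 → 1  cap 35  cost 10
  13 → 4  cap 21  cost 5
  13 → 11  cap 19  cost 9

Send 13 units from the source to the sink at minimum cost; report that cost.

shortest-cost path #1: 9→7→5→12 push 3 @ unit cost 9 (adds 27)
shortest-cost path #2: 9→8→5→12 push 10 @ unit cost 16 (adds 160)
total cost = 187

Minimum cost for 13 units: 187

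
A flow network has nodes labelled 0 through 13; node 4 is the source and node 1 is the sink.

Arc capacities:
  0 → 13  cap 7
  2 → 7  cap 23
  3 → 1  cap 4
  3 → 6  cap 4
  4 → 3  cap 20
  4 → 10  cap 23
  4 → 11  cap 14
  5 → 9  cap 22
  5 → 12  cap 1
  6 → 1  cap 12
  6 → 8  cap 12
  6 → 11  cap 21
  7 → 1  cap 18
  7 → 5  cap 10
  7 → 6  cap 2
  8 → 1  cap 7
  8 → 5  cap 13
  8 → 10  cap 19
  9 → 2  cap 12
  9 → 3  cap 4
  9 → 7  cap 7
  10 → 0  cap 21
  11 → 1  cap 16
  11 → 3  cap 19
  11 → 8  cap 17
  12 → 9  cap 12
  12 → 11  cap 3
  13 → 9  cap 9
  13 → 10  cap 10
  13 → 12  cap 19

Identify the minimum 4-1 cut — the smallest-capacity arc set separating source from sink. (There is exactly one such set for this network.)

augment #1: 4→3→1 push 4
augment #2: 4→11→1 push 14
augment #3: 4→3→6→1 push 4
augment #4: 4→10→0→13→9→7→1 push 7
max flow = 29; residual-reachable set from 4 gives S-side
cut edges (S→T): {(0,13), (3,1), (3,6), (4,11)} total cap 29

Min-cut arcs: {(0,13), (3,1), (3,6), (4,11)} (total capacity 29)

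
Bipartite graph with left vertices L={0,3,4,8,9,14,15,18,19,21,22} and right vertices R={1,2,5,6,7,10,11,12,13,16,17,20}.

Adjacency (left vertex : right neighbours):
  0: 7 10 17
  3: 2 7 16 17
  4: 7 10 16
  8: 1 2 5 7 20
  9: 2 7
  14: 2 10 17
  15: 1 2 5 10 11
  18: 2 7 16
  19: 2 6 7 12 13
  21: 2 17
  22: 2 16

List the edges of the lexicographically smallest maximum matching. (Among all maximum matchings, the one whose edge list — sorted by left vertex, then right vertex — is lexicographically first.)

Lex-smallest maximum matching: {(0,7), (3,2), (4,10), (8,1), (14,17), (15,5), (18,16), (19,6)}

|M| = 8 (so the lex-smallest maximum matching has 8 edges)
process left vertices in ascending order; for each, take the smallest-labelled available neighbour that still permits 8 edges overall, or leave it unmatched if none does
lex-smallest matching: {0-7, 3-2, 4-10, 8-1, 14-17, 15-5, 18-16, 19-6}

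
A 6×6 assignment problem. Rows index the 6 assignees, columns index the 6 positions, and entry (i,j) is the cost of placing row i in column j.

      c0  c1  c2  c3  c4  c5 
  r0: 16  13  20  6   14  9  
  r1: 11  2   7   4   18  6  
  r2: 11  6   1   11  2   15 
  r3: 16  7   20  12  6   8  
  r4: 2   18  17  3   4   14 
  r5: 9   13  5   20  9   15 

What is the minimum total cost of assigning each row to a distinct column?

Minimum assignment cost: 25

optimal assignment: row0→col3 (cost 6), row1→col1 (cost 2), row2→col4 (cost 2), row3→col5 (cost 8), row4→col0 (cost 2), row5→col2 (cost 5)
total = 6 + 2 + 2 + 8 + 2 + 5 = 25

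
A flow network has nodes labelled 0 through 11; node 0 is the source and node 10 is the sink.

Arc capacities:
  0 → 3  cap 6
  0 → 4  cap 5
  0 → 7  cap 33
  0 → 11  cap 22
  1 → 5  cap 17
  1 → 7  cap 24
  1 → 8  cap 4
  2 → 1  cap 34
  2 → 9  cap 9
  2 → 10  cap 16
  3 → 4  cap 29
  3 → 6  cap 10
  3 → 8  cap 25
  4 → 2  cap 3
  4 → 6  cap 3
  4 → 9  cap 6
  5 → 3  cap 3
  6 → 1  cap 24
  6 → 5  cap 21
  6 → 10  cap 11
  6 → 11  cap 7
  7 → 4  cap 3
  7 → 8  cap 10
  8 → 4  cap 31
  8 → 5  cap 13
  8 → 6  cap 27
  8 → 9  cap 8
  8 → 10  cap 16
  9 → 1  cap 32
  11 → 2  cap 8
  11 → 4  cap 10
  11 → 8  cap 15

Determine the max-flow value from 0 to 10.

augment #1: 0→3→6→10 bottleneck 6, total now 6
augment #2: 0→4→2→10 bottleneck 3, total now 9
augment #3: 0→4→6→10 bottleneck 2, total now 11
augment #4: 0→7→8→10 bottleneck 10, total now 21
augment #5: 0→11→2→10 bottleneck 8, total now 29
augment #6: 0→11→8→10 bottleneck 6, total now 35
augment #7: 0→7→4→6→10 bottleneck 1, total now 36
augment #8: 0→11→8→6→10 bottleneck 2, total now 38

Maximum flow value: 38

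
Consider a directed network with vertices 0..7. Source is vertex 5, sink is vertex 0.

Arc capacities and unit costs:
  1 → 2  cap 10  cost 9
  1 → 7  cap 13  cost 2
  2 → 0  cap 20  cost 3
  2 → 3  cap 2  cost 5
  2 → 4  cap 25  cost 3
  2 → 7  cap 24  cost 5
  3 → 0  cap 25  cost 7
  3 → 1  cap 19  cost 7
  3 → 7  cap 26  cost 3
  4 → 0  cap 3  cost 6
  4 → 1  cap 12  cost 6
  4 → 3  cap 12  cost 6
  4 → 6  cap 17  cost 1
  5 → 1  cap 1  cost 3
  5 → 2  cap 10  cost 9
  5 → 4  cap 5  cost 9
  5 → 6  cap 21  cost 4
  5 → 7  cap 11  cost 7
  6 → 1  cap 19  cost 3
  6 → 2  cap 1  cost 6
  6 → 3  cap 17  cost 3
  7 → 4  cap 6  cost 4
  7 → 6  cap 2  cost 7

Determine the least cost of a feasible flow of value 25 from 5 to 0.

Minimum cost for 25 units: 329

shortest-cost path #1: 5→2→0 push 10 @ unit cost 12 (adds 120)
shortest-cost path #2: 5→6→2→0 push 1 @ unit cost 13 (adds 13)
shortest-cost path #3: 5→6→3→0 push 14 @ unit cost 14 (adds 196)
total cost = 329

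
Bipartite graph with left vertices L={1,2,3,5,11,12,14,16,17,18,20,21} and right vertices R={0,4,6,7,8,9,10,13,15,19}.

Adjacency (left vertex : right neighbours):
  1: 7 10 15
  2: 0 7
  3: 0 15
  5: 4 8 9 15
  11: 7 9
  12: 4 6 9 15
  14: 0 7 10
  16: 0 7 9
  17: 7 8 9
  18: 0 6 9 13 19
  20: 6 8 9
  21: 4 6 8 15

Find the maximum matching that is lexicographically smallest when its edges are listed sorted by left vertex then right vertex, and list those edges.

Lex-smallest maximum matching: {(1,7), (2,0), (3,15), (5,4), (11,9), (12,6), (14,10), (17,8), (18,13)}

|M| = 9 (so the lex-smallest maximum matching has 9 edges)
process left vertices in ascending order; for each, take the smallest-labelled available neighbour that still permits 9 edges overall, or leave it unmatched if none does
lex-smallest matching: {1-7, 2-0, 3-15, 5-4, 11-9, 12-6, 14-10, 17-8, 18-13}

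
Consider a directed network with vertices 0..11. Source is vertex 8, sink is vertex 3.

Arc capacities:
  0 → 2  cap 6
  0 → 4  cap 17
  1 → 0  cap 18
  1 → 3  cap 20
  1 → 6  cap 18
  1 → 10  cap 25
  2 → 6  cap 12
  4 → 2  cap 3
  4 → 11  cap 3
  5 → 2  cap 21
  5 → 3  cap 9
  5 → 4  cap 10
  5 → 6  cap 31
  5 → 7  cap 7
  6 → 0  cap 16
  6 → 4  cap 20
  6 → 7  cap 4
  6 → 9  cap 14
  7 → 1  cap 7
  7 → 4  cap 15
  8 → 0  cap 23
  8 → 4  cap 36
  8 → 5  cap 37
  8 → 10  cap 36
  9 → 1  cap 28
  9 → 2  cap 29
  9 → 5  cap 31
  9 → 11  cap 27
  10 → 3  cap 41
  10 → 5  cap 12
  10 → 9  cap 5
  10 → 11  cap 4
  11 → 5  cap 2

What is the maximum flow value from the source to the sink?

augment #1: 8→5→3 bottleneck 9, total now 9
augment #2: 8→10→3 bottleneck 36, total now 45
augment #3: 8→5→7→1→3 bottleneck 7, total now 52
augment #4: 8→5→6→9→1→3 bottleneck 13, total now 65
augment #5: 8→5→6→9→1→10→3 bottleneck 1, total now 66

Maximum flow value: 66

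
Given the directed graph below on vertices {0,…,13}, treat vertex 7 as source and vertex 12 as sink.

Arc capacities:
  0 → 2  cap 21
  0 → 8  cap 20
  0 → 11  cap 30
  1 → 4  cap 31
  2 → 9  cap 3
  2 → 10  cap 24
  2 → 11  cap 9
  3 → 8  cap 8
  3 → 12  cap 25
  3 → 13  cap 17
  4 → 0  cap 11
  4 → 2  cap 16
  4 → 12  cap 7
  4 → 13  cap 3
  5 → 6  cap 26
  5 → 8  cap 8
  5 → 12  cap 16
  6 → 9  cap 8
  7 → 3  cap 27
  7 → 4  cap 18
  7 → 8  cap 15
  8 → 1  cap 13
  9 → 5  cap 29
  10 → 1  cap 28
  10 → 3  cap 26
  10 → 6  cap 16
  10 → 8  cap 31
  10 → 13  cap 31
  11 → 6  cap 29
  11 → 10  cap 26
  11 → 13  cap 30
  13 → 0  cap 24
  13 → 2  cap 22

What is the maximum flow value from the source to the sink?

Maximum flow value: 43

augment #1: 7→3→12 bottleneck 25, total now 25
augment #2: 7→4→12 bottleneck 7, total now 32
augment #3: 7→4→2→9→5→12 bottleneck 3, total now 35
augment #4: 7→4→0→11→6→9→5→12 bottleneck 8, total now 43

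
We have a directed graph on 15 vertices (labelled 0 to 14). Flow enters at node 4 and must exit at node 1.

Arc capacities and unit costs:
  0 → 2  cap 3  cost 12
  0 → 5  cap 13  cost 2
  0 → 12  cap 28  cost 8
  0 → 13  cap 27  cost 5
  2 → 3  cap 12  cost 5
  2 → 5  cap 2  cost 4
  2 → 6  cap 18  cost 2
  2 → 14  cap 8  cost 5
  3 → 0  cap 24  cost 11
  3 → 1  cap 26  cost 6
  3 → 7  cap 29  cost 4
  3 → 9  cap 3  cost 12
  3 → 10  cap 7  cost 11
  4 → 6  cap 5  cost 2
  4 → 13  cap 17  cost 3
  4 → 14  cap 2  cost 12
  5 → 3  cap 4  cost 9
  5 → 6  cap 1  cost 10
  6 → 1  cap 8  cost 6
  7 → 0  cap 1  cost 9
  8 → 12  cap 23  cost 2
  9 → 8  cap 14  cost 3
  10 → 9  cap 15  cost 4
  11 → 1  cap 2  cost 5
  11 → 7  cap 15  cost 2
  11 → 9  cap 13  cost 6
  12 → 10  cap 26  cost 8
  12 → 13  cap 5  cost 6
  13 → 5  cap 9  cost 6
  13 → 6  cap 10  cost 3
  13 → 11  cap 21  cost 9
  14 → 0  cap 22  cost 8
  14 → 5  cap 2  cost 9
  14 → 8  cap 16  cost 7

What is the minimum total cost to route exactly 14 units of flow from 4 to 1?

shortest-cost path #1: 4→6→1 push 5 @ unit cost 8 (adds 40)
shortest-cost path #2: 4→13→6→1 push 3 @ unit cost 12 (adds 36)
shortest-cost path #3: 4→13→11→1 push 2 @ unit cost 17 (adds 34)
shortest-cost path #4: 4→13→5→3→1 push 4 @ unit cost 24 (adds 96)
total cost = 206

Minimum cost for 14 units: 206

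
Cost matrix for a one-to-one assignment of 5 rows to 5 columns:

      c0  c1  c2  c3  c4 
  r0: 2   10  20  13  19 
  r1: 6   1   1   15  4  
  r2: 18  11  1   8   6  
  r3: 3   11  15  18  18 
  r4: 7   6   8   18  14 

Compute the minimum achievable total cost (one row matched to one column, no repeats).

Minimum assignment cost: 27

optimal assignment: row0→col3 (cost 13), row1→col4 (cost 4), row2→col2 (cost 1), row3→col0 (cost 3), row4→col1 (cost 6)
total = 13 + 4 + 1 + 3 + 6 = 27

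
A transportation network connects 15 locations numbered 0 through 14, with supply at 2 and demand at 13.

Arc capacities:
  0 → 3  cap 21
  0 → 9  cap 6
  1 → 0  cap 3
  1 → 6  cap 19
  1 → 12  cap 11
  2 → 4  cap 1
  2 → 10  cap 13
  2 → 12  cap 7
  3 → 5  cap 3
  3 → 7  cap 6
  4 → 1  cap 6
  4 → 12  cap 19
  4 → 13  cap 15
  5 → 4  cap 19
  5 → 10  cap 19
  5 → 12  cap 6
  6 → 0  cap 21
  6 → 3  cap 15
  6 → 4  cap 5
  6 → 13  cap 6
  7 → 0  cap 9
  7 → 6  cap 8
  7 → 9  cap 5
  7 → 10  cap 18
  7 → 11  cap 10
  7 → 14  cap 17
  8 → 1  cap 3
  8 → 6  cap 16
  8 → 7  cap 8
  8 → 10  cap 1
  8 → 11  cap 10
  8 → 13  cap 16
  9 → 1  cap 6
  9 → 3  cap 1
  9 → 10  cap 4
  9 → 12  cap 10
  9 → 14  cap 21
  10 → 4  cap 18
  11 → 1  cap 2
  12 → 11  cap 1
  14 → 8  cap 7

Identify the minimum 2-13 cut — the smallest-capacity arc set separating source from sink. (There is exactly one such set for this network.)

Min-cut arcs: {(2,4), (2,10), (12,11)} (total capacity 15)

augment #1: 2→4→13 push 1
augment #2: 2→10→4→13 push 13
augment #3: 2→12→11→1→6→13 push 1
max flow = 15; residual-reachable set from 2 gives S-side
cut edges (S→T): {(2,4), (2,10), (12,11)} total cap 15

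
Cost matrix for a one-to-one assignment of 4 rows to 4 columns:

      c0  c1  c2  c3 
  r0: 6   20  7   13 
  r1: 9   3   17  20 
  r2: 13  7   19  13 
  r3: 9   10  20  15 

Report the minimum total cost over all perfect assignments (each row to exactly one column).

optimal assignment: row0→col2 (cost 7), row1→col1 (cost 3), row2→col3 (cost 13), row3→col0 (cost 9)
total = 7 + 3 + 13 + 9 = 32

Minimum assignment cost: 32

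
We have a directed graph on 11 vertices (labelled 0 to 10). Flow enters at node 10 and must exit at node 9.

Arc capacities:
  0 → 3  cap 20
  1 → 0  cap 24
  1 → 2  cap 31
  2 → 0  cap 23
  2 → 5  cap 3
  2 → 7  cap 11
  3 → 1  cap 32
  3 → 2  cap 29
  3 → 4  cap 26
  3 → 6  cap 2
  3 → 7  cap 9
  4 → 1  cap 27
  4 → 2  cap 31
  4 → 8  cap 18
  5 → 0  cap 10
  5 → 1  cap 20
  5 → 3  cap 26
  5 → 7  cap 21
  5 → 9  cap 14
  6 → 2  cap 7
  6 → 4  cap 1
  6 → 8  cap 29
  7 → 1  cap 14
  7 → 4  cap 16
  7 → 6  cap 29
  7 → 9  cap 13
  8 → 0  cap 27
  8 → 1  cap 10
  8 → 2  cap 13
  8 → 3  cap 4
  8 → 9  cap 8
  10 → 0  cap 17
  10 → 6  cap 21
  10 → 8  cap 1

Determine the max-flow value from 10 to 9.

augment #1: 10→8→9 bottleneck 1, total now 1
augment #2: 10→6→8→9 bottleneck 7, total now 8
augment #3: 10→0→3→7→9 bottleneck 9, total now 17
augment #4: 10→6→2→5→9 bottleneck 3, total now 20
augment #5: 10→6→2→7→9 bottleneck 4, total now 24

Maximum flow value: 24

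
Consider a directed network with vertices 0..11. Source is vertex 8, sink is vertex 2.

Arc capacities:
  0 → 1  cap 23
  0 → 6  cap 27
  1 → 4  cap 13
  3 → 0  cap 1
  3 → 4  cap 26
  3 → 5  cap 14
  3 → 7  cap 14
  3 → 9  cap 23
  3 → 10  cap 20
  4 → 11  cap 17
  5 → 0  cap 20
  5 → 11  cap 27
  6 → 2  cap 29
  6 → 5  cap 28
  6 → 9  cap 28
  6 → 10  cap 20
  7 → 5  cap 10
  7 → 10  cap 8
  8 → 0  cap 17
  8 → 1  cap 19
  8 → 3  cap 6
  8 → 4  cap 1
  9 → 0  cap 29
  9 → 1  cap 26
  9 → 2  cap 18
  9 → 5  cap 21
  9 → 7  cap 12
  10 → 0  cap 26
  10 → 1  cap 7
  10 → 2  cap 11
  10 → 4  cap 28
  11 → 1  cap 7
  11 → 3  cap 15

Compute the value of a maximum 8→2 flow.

Maximum flow value: 37

augment #1: 8→0→6→2 bottleneck 17, total now 17
augment #2: 8→3→9→2 bottleneck 6, total now 23
augment #3: 8→4→11→3→9→2 bottleneck 1, total now 24
augment #4: 8→1→4→11→3→9→2 bottleneck 11, total now 35
augment #5: 8→1→4→11→3→10→2 bottleneck 2, total now 37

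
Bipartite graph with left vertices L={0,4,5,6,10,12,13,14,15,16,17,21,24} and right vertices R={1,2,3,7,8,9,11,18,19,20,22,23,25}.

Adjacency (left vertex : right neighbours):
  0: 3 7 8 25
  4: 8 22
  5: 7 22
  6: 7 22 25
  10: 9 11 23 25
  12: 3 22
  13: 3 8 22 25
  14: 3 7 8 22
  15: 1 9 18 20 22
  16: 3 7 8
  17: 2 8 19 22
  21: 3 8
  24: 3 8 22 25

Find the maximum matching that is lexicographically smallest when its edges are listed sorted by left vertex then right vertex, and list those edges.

|M| = 8 (so the lex-smallest maximum matching has 8 edges)
process left vertices in ascending order; for each, take the smallest-labelled available neighbour that still permits 8 edges overall, or leave it unmatched if none does
lex-smallest matching: {0-3, 4-8, 5-7, 6-22, 10-9, 13-25, 15-1, 17-2}

Lex-smallest maximum matching: {(0,3), (4,8), (5,7), (6,22), (10,9), (13,25), (15,1), (17,2)}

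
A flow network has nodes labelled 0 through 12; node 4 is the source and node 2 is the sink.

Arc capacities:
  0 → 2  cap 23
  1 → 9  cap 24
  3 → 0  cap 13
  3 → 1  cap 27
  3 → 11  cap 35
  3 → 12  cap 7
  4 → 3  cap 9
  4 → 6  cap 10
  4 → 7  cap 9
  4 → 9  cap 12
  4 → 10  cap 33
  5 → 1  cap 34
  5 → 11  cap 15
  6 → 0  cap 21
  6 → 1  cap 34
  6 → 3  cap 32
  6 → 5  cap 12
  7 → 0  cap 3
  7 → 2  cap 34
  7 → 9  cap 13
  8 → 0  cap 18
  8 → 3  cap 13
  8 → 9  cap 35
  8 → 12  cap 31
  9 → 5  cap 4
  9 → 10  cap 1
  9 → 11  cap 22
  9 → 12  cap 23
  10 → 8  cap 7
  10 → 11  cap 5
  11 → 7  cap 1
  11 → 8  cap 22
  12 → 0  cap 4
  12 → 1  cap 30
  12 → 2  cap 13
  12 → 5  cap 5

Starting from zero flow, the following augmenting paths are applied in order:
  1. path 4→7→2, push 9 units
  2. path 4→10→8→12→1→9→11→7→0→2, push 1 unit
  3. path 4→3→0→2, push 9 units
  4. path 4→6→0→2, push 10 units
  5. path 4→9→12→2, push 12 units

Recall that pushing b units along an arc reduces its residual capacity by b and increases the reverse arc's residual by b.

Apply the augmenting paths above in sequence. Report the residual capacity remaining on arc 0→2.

Residual capacity of (0,2): 3

after path 1 (4→7→2, push 9): res(0,2)=23
after path 2 (4→10→8→12→1→9→11→7→0→2, push 1): res(0,2)=22
after path 3 (4→3→0→2, push 9): res(0,2)=13
after path 4 (4→6→0→2, push 10): res(0,2)=3
after path 5 (4→9→12→2, push 12): res(0,2)=3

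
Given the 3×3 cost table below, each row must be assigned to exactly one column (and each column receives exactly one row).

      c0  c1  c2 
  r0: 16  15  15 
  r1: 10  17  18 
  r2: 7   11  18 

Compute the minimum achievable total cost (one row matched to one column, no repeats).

Minimum assignment cost: 36

optimal assignment: row0→col2 (cost 15), row1→col0 (cost 10), row2→col1 (cost 11)
total = 15 + 10 + 11 = 36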